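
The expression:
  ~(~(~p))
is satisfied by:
  {p: False}


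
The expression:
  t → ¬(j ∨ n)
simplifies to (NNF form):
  (¬j ∧ ¬n) ∨ ¬t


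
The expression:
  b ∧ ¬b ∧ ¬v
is never true.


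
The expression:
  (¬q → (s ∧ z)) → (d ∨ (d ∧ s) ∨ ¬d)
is always true.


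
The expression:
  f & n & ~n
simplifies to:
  False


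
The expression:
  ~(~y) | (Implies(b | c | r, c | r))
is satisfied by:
  {r: True, y: True, c: True, b: False}
  {r: True, y: True, c: False, b: False}
  {r: True, c: True, b: False, y: False}
  {r: True, c: False, b: False, y: False}
  {y: True, c: True, b: False, r: False}
  {y: True, c: False, b: False, r: False}
  {c: True, y: False, b: False, r: False}
  {c: False, y: False, b: False, r: False}
  {r: True, y: True, b: True, c: True}
  {r: True, y: True, b: True, c: False}
  {r: True, b: True, c: True, y: False}
  {r: True, b: True, c: False, y: False}
  {b: True, y: True, c: True, r: False}
  {b: True, y: True, c: False, r: False}
  {b: True, c: True, y: False, r: False}


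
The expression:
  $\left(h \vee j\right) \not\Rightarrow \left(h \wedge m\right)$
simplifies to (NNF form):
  $\left(h \wedge \neg m\right) \vee \left(j \wedge \neg h\right)$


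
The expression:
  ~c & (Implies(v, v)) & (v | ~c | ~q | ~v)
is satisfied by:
  {c: False}


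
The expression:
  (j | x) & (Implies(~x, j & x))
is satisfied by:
  {x: True}


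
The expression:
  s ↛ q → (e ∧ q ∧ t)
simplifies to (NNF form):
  q ∨ ¬s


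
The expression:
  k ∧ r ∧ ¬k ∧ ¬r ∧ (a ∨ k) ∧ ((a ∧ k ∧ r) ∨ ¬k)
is never true.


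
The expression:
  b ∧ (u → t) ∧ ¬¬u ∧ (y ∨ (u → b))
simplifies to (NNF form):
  b ∧ t ∧ u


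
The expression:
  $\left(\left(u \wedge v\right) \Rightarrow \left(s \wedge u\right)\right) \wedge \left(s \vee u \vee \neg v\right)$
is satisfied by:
  {s: True, v: False}
  {v: False, s: False}
  {v: True, s: True}


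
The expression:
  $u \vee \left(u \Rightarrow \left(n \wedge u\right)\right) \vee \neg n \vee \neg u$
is always true.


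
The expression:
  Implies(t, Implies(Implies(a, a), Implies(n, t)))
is always true.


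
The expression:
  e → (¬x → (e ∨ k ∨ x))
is always true.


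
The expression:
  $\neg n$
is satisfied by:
  {n: False}


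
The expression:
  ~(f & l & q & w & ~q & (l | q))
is always true.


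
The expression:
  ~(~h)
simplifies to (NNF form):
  h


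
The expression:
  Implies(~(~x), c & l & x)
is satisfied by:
  {l: True, c: True, x: False}
  {l: True, c: False, x: False}
  {c: True, l: False, x: False}
  {l: False, c: False, x: False}
  {x: True, l: True, c: True}


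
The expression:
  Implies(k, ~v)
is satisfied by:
  {k: False, v: False}
  {v: True, k: False}
  {k: True, v: False}


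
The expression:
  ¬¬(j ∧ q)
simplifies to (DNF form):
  j ∧ q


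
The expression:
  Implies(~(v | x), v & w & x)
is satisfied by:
  {x: True, v: True}
  {x: True, v: False}
  {v: True, x: False}


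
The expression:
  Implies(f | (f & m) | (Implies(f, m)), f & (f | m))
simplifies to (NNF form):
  f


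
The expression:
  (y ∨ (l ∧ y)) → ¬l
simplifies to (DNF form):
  ¬l ∨ ¬y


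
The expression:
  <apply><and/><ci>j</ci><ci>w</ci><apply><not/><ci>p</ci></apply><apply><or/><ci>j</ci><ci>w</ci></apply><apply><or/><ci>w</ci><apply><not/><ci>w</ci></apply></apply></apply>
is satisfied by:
  {j: True, w: True, p: False}


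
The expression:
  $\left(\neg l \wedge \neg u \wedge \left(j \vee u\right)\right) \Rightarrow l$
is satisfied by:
  {l: True, u: True, j: False}
  {l: True, u: False, j: False}
  {u: True, l: False, j: False}
  {l: False, u: False, j: False}
  {j: True, l: True, u: True}
  {j: True, l: True, u: False}
  {j: True, u: True, l: False}


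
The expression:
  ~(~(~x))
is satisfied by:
  {x: False}


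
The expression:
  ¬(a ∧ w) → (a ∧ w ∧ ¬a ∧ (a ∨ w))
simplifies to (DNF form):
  a ∧ w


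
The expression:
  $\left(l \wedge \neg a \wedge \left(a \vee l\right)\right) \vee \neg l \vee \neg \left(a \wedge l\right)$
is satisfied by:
  {l: False, a: False}
  {a: True, l: False}
  {l: True, a: False}


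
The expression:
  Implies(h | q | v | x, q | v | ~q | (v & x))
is always true.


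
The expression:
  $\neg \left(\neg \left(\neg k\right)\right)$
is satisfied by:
  {k: False}


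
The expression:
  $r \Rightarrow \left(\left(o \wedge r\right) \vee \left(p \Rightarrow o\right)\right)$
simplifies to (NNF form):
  $o \vee \neg p \vee \neg r$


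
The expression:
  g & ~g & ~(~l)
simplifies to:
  False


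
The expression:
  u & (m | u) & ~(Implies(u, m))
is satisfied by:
  {u: True, m: False}


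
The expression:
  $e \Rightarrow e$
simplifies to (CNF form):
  $\text{True}$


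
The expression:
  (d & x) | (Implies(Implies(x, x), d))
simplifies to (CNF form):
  d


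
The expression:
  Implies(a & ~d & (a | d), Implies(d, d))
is always true.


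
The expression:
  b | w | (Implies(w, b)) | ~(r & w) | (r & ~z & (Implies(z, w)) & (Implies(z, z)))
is always true.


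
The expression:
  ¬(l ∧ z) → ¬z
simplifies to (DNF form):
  l ∨ ¬z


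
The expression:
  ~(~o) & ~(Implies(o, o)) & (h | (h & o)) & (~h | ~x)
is never true.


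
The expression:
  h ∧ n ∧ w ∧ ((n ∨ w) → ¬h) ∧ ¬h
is never true.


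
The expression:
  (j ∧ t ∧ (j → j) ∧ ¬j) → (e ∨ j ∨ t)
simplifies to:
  True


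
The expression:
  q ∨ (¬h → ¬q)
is always true.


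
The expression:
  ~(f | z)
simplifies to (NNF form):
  ~f & ~z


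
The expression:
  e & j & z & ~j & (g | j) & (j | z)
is never true.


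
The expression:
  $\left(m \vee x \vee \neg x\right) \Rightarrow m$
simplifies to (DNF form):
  $m$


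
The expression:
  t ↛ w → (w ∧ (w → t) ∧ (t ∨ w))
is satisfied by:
  {w: True, t: False}
  {t: False, w: False}
  {t: True, w: True}


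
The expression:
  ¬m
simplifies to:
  ¬m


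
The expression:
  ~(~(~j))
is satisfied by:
  {j: False}


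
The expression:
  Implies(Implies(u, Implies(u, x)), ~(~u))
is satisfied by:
  {u: True}


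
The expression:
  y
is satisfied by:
  {y: True}


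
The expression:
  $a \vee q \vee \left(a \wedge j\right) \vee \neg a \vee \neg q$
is always true.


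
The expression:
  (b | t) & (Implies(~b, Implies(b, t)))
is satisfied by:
  {b: True, t: True}
  {b: True, t: False}
  {t: True, b: False}


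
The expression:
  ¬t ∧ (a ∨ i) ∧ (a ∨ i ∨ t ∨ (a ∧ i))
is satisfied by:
  {i: True, a: True, t: False}
  {i: True, a: False, t: False}
  {a: True, i: False, t: False}


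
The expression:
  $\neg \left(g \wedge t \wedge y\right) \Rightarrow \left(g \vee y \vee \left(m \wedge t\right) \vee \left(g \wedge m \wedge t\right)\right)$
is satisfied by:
  {y: True, m: True, g: True, t: True}
  {y: True, m: True, g: True, t: False}
  {y: True, g: True, t: True, m: False}
  {y: True, g: True, t: False, m: False}
  {y: True, m: True, t: True, g: False}
  {y: True, m: True, t: False, g: False}
  {y: True, t: True, g: False, m: False}
  {y: True, t: False, g: False, m: False}
  {m: True, g: True, t: True, y: False}
  {m: True, g: True, t: False, y: False}
  {g: True, t: True, y: False, m: False}
  {g: True, y: False, t: False, m: False}
  {m: True, t: True, y: False, g: False}


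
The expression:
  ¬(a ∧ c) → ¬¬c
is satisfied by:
  {c: True}


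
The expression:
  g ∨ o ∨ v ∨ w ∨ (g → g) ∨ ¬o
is always true.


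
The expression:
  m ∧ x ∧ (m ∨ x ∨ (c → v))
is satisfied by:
  {m: True, x: True}


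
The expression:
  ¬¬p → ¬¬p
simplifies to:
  True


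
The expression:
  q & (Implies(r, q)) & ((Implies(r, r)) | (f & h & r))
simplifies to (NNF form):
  q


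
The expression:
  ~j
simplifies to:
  ~j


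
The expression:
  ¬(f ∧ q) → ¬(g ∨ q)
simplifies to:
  (f ∧ q) ∨ (¬g ∧ ¬q)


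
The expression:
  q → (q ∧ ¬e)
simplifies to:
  ¬e ∨ ¬q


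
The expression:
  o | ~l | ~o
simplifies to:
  True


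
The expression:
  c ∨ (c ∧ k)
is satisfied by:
  {c: True}


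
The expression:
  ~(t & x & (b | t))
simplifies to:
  ~t | ~x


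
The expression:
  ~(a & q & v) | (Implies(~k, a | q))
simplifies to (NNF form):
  True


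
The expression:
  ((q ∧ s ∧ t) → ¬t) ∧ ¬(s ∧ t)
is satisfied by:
  {s: False, t: False}
  {t: True, s: False}
  {s: True, t: False}


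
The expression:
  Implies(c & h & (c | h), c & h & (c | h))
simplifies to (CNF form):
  True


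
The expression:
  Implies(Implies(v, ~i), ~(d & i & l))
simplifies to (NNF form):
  v | ~d | ~i | ~l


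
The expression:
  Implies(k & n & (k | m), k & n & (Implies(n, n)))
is always true.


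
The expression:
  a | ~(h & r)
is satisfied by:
  {a: True, h: False, r: False}
  {h: False, r: False, a: False}
  {r: True, a: True, h: False}
  {r: True, h: False, a: False}
  {a: True, h: True, r: False}
  {h: True, a: False, r: False}
  {r: True, h: True, a: True}


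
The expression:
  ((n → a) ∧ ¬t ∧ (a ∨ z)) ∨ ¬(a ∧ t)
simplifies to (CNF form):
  ¬a ∨ ¬t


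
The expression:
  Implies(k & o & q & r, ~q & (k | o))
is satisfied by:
  {o: False, k: False, q: False, r: False}
  {r: True, o: False, k: False, q: False}
  {q: True, o: False, k: False, r: False}
  {r: True, q: True, o: False, k: False}
  {k: True, r: False, o: False, q: False}
  {r: True, k: True, o: False, q: False}
  {q: True, k: True, r: False, o: False}
  {r: True, q: True, k: True, o: False}
  {o: True, q: False, k: False, r: False}
  {r: True, o: True, q: False, k: False}
  {q: True, o: True, r: False, k: False}
  {r: True, q: True, o: True, k: False}
  {k: True, o: True, q: False, r: False}
  {r: True, k: True, o: True, q: False}
  {q: True, k: True, o: True, r: False}


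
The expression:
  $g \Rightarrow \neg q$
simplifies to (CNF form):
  $\neg g \vee \neg q$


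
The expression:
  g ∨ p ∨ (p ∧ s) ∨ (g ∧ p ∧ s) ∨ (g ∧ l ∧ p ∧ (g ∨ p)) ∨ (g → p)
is always true.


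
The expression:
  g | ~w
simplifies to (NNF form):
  g | ~w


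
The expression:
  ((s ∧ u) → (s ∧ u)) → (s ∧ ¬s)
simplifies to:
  False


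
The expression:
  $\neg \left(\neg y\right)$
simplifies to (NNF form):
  $y$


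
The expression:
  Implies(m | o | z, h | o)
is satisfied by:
  {o: True, h: True, m: False, z: False}
  {o: True, z: True, h: True, m: False}
  {o: True, h: True, m: True, z: False}
  {o: True, z: True, h: True, m: True}
  {o: True, m: False, h: False, z: False}
  {o: True, z: True, m: False, h: False}
  {o: True, m: True, h: False, z: False}
  {o: True, z: True, m: True, h: False}
  {h: True, z: False, m: False, o: False}
  {z: True, h: True, m: False, o: False}
  {h: True, m: True, z: False, o: False}
  {z: True, h: True, m: True, o: False}
  {z: False, m: False, h: False, o: False}


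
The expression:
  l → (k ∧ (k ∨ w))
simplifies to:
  k ∨ ¬l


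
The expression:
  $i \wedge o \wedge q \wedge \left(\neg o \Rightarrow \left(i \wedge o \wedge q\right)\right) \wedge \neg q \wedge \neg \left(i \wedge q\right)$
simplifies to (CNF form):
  $\text{False}$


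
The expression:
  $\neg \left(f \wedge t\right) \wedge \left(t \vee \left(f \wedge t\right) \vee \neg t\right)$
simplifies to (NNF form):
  $\neg f \vee \neg t$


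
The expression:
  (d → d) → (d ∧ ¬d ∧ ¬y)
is never true.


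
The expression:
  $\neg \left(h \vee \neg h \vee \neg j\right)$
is never true.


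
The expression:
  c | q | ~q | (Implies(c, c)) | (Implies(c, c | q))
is always true.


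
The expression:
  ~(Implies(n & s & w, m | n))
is never true.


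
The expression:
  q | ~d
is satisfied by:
  {q: True, d: False}
  {d: False, q: False}
  {d: True, q: True}


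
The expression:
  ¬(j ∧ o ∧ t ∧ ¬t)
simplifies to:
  True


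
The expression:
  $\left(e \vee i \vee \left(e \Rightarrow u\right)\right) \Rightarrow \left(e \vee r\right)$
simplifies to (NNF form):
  $e \vee r$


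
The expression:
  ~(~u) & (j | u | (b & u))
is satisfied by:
  {u: True}


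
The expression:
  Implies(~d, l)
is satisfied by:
  {d: True, l: True}
  {d: True, l: False}
  {l: True, d: False}


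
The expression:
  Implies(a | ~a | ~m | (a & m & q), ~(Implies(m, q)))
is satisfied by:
  {m: True, q: False}


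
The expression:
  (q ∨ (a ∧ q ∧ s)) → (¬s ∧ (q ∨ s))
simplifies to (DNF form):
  ¬q ∨ ¬s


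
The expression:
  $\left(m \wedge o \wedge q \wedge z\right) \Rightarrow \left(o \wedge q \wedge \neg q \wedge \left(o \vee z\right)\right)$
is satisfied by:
  {o: False, m: False, q: False, z: False}
  {z: True, o: False, m: False, q: False}
  {q: True, o: False, m: False, z: False}
  {z: True, q: True, o: False, m: False}
  {m: True, z: False, o: False, q: False}
  {z: True, m: True, o: False, q: False}
  {q: True, m: True, z: False, o: False}
  {z: True, q: True, m: True, o: False}
  {o: True, q: False, m: False, z: False}
  {z: True, o: True, q: False, m: False}
  {q: True, o: True, z: False, m: False}
  {z: True, q: True, o: True, m: False}
  {m: True, o: True, q: False, z: False}
  {z: True, m: True, o: True, q: False}
  {q: True, m: True, o: True, z: False}


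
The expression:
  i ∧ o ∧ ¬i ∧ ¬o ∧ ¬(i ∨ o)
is never true.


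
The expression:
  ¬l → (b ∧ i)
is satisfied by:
  {b: True, l: True, i: True}
  {b: True, l: True, i: False}
  {l: True, i: True, b: False}
  {l: True, i: False, b: False}
  {b: True, i: True, l: False}


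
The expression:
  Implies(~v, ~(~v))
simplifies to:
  v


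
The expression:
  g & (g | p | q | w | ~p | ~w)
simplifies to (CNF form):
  g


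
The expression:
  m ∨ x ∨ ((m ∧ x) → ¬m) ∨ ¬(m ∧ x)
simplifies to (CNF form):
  True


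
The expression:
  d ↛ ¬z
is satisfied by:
  {z: True, d: True}


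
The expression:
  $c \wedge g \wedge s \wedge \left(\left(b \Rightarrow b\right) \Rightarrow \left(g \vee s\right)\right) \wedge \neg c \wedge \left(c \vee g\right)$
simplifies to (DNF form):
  $\text{False}$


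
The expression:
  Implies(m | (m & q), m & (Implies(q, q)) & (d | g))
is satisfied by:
  {d: True, g: True, m: False}
  {d: True, m: False, g: False}
  {g: True, m: False, d: False}
  {g: False, m: False, d: False}
  {d: True, g: True, m: True}
  {d: True, m: True, g: False}
  {g: True, m: True, d: False}


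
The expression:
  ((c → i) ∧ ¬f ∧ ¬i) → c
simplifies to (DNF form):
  c ∨ f ∨ i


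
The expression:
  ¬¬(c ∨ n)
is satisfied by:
  {n: True, c: True}
  {n: True, c: False}
  {c: True, n: False}


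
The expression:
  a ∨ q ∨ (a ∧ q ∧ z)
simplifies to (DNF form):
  a ∨ q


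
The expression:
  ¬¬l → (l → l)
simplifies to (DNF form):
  True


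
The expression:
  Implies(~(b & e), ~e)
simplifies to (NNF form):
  b | ~e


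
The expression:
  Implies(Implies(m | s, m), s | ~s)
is always true.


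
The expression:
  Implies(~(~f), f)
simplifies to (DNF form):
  True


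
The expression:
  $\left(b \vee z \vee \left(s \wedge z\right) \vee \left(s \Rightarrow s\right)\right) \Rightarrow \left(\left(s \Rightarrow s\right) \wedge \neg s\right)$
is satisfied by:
  {s: False}


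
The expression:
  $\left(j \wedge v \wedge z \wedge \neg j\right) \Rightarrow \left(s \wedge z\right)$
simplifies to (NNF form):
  $\text{True}$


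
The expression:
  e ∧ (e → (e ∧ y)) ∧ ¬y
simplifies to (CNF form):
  False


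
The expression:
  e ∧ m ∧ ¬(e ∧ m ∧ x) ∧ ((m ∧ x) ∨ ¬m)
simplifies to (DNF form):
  False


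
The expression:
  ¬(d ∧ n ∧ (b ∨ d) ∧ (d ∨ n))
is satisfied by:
  {d: False, n: False}
  {n: True, d: False}
  {d: True, n: False}


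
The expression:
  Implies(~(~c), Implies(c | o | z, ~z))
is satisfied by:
  {c: False, z: False}
  {z: True, c: False}
  {c: True, z: False}


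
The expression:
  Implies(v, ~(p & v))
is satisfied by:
  {p: False, v: False}
  {v: True, p: False}
  {p: True, v: False}


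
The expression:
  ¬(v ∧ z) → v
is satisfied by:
  {v: True}


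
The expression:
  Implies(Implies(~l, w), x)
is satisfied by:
  {x: True, w: False, l: False}
  {x: True, l: True, w: False}
  {x: True, w: True, l: False}
  {x: True, l: True, w: True}
  {l: False, w: False, x: False}


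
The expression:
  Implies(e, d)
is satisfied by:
  {d: True, e: False}
  {e: False, d: False}
  {e: True, d: True}


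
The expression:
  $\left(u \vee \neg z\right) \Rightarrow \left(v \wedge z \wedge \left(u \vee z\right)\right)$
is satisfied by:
  {z: True, v: True, u: False}
  {z: True, u: False, v: False}
  {z: True, v: True, u: True}


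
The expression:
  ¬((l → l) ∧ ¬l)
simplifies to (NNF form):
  l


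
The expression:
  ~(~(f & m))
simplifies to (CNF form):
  f & m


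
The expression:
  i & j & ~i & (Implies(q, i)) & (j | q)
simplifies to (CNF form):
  False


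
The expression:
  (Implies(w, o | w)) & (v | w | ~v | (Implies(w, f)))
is always true.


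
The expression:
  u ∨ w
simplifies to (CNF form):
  u ∨ w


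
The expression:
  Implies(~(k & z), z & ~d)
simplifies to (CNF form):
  z & (k | ~d)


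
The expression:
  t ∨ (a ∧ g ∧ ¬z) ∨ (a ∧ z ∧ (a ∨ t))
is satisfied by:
  {a: True, t: True, g: True, z: True}
  {a: True, t: True, g: True, z: False}
  {a: True, t: True, z: True, g: False}
  {a: True, t: True, z: False, g: False}
  {t: True, g: True, z: True, a: False}
  {t: True, g: True, z: False, a: False}
  {t: True, g: False, z: True, a: False}
  {t: True, g: False, z: False, a: False}
  {a: True, g: True, z: True, t: False}
  {a: True, g: True, z: False, t: False}
  {a: True, z: True, g: False, t: False}


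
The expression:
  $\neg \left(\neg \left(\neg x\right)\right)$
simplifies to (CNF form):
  $\neg x$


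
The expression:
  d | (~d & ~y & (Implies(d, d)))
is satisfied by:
  {d: True, y: False}
  {y: False, d: False}
  {y: True, d: True}


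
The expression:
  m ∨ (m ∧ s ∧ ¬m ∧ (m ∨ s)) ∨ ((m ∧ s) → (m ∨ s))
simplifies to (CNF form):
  True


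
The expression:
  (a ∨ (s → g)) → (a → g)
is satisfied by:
  {g: True, a: False}
  {a: False, g: False}
  {a: True, g: True}


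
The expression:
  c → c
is always true.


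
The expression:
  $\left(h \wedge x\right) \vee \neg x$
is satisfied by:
  {h: True, x: False}
  {x: False, h: False}
  {x: True, h: True}


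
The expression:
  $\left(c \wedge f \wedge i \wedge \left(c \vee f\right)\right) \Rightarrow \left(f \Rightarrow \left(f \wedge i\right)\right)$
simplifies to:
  $\text{True}$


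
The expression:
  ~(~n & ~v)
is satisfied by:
  {n: True, v: True}
  {n: True, v: False}
  {v: True, n: False}


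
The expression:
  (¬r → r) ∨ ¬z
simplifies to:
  r ∨ ¬z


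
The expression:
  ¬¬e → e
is always true.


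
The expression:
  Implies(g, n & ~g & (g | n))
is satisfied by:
  {g: False}


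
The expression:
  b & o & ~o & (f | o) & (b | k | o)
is never true.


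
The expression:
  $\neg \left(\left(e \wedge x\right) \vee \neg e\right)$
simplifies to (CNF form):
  $e \wedge \neg x$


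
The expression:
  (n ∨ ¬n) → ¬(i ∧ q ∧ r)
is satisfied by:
  {q: False, i: False, r: False}
  {r: True, q: False, i: False}
  {i: True, q: False, r: False}
  {r: True, i: True, q: False}
  {q: True, r: False, i: False}
  {r: True, q: True, i: False}
  {i: True, q: True, r: False}


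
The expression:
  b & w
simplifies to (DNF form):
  b & w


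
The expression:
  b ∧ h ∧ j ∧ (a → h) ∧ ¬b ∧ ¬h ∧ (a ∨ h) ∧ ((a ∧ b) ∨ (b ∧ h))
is never true.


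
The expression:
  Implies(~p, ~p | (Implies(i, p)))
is always true.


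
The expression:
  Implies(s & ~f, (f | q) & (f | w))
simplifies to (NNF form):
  f | ~s | (q & w)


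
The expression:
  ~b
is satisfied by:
  {b: False}


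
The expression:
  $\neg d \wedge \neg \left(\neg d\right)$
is never true.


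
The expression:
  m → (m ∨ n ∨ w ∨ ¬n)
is always true.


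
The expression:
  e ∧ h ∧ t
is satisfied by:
  {t: True, e: True, h: True}


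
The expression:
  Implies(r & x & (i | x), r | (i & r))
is always true.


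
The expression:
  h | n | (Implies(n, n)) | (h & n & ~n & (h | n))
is always true.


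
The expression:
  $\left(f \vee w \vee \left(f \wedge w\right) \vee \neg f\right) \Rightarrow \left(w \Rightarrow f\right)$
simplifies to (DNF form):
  $f \vee \neg w$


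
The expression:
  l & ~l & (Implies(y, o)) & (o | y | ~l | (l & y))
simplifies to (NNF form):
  False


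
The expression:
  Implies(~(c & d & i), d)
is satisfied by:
  {d: True}


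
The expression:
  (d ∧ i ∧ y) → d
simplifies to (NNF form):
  True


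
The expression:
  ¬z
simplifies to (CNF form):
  ¬z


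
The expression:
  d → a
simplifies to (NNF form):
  a ∨ ¬d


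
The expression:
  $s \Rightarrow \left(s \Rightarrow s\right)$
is always true.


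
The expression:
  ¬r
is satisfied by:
  {r: False}


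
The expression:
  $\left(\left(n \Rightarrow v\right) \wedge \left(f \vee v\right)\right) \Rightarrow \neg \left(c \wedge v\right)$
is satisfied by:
  {v: False, c: False}
  {c: True, v: False}
  {v: True, c: False}


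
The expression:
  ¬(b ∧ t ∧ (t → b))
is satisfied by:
  {t: False, b: False}
  {b: True, t: False}
  {t: True, b: False}


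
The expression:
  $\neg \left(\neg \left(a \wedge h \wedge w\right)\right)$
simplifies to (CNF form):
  $a \wedge h \wedge w$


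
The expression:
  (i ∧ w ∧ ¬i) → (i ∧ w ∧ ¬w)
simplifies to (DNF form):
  True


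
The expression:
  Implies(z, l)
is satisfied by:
  {l: True, z: False}
  {z: False, l: False}
  {z: True, l: True}


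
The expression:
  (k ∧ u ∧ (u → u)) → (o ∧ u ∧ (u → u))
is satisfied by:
  {o: True, u: False, k: False}
  {u: False, k: False, o: False}
  {o: True, k: True, u: False}
  {k: True, u: False, o: False}
  {o: True, u: True, k: False}
  {u: True, o: False, k: False}
  {o: True, k: True, u: True}


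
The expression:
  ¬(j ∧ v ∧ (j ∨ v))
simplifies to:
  ¬j ∨ ¬v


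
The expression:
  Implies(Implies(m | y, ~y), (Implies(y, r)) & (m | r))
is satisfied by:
  {r: True, y: True, m: True}
  {r: True, y: True, m: False}
  {r: True, m: True, y: False}
  {r: True, m: False, y: False}
  {y: True, m: True, r: False}
  {y: True, m: False, r: False}
  {m: True, y: False, r: False}


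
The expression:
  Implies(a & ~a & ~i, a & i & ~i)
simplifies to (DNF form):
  True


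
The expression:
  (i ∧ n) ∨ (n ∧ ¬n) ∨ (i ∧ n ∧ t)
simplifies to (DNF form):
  i ∧ n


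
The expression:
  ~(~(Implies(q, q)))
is always true.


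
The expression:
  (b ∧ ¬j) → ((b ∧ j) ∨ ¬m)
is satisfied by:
  {j: True, m: False, b: False}
  {j: False, m: False, b: False}
  {b: True, j: True, m: False}
  {b: True, j: False, m: False}
  {m: True, j: True, b: False}
  {m: True, j: False, b: False}
  {m: True, b: True, j: True}


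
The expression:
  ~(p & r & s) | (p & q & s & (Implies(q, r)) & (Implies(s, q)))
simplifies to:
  q | ~p | ~r | ~s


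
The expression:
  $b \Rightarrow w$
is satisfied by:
  {w: True, b: False}
  {b: False, w: False}
  {b: True, w: True}


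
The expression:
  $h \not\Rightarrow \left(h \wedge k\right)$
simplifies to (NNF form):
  $h \wedge \neg k$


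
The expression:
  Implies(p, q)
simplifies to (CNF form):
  q | ~p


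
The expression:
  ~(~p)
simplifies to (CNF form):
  p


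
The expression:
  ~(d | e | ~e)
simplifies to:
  False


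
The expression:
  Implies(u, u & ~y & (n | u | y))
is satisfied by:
  {u: False, y: False}
  {y: True, u: False}
  {u: True, y: False}


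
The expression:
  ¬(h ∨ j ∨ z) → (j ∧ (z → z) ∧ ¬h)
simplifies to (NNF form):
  h ∨ j ∨ z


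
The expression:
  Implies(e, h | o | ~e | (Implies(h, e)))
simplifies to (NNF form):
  True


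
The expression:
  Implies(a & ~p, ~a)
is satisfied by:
  {p: True, a: False}
  {a: False, p: False}
  {a: True, p: True}


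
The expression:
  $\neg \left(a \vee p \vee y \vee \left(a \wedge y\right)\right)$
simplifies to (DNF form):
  $\neg a \wedge \neg p \wedge \neg y$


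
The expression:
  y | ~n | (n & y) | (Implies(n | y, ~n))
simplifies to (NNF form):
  y | ~n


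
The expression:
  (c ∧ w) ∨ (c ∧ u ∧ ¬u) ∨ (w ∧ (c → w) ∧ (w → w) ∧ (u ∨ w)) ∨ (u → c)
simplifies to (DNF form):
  c ∨ w ∨ ¬u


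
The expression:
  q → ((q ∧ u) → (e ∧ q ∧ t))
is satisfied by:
  {e: True, t: True, u: False, q: False}
  {e: True, t: False, u: False, q: False}
  {t: True, e: False, u: False, q: False}
  {e: False, t: False, u: False, q: False}
  {q: True, e: True, t: True, u: False}
  {q: True, e: True, t: False, u: False}
  {q: True, t: True, e: False, u: False}
  {q: True, t: False, e: False, u: False}
  {e: True, u: True, t: True, q: False}
  {e: True, u: True, t: False, q: False}
  {u: True, t: True, e: False, q: False}
  {u: True, e: False, t: False, q: False}
  {q: True, e: True, u: True, t: True}


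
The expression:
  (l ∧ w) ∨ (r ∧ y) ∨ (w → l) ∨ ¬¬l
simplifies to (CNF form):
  (l ∨ r ∨ ¬w) ∧ (l ∨ y ∨ ¬w)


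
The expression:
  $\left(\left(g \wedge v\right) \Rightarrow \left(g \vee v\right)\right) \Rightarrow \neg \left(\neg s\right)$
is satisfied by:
  {s: True}


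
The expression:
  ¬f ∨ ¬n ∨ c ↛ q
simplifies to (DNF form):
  (c ∧ ¬q) ∨ ¬f ∨ ¬n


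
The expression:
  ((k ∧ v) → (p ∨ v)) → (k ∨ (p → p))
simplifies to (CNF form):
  True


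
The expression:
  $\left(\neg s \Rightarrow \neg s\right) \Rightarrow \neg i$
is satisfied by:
  {i: False}


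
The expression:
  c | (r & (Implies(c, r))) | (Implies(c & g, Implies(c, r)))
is always true.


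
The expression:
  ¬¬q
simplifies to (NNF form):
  q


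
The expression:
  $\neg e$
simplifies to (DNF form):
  $\neg e$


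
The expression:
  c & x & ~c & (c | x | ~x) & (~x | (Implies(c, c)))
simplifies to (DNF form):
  False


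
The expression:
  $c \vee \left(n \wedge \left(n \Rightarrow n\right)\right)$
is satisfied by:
  {n: True, c: True}
  {n: True, c: False}
  {c: True, n: False}


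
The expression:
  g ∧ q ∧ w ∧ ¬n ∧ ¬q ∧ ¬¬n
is never true.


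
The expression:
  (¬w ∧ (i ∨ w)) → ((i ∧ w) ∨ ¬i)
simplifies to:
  w ∨ ¬i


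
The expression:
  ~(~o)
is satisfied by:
  {o: True}


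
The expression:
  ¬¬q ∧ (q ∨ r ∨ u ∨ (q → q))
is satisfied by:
  {q: True}


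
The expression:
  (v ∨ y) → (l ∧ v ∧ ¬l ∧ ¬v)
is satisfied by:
  {v: False, y: False}


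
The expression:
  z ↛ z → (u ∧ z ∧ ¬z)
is always true.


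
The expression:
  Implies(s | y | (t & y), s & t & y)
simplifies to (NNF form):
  (s | ~y) & (t | ~y) & (y | ~s)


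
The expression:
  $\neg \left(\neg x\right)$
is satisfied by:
  {x: True}


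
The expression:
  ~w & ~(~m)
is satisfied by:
  {m: True, w: False}


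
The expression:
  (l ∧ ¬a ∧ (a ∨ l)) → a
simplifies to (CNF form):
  a ∨ ¬l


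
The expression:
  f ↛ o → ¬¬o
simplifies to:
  o ∨ ¬f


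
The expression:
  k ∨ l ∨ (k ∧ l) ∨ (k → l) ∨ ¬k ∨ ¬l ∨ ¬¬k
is always true.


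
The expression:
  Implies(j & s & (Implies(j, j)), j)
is always true.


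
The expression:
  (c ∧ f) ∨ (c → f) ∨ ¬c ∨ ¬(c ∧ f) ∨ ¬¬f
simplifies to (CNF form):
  True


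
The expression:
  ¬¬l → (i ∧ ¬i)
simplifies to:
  ¬l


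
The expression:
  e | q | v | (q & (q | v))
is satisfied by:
  {q: True, v: True, e: True}
  {q: True, v: True, e: False}
  {q: True, e: True, v: False}
  {q: True, e: False, v: False}
  {v: True, e: True, q: False}
  {v: True, e: False, q: False}
  {e: True, v: False, q: False}


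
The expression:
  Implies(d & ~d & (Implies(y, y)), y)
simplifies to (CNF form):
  True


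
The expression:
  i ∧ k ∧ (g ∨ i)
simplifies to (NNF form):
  i ∧ k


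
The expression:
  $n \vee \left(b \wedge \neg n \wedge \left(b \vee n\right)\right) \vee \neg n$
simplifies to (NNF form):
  $\text{True}$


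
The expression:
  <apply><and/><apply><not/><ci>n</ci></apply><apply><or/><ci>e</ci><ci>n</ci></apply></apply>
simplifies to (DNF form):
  <apply><and/><ci>e</ci><apply><not/><ci>n</ci></apply></apply>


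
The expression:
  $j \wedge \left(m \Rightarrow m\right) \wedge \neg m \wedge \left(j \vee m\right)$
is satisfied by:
  {j: True, m: False}


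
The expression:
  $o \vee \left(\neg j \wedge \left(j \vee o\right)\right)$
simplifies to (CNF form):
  $o$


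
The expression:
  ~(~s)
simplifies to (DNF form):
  s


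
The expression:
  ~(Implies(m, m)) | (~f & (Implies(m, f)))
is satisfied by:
  {f: False, m: False}


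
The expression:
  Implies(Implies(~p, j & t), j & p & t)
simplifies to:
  (j & p & t) | (~j & ~p) | (~p & ~t)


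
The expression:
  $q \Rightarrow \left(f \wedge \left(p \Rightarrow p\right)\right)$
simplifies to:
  $f \vee \neg q$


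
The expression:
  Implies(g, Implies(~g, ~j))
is always true.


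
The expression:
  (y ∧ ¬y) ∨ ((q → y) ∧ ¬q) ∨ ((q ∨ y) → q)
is always true.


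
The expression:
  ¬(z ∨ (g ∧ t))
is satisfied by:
  {z: False, g: False, t: False}
  {t: True, z: False, g: False}
  {g: True, z: False, t: False}


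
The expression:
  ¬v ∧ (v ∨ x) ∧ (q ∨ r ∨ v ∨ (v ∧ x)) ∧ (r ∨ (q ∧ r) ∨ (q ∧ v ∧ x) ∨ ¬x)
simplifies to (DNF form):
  r ∧ x ∧ ¬v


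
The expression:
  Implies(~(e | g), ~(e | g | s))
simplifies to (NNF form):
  e | g | ~s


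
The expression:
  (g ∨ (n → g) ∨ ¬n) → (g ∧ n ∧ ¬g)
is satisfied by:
  {n: True, g: False}


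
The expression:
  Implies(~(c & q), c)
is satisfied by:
  {c: True}


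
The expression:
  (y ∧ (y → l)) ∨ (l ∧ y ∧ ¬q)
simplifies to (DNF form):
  l ∧ y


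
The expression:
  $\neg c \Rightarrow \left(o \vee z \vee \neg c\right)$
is always true.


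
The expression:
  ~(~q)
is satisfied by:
  {q: True}


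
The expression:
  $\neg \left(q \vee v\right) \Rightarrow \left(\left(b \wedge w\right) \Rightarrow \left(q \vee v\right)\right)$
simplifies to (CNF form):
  $q \vee v \vee \neg b \vee \neg w$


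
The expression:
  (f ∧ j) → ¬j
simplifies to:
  ¬f ∨ ¬j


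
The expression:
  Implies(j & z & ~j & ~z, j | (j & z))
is always true.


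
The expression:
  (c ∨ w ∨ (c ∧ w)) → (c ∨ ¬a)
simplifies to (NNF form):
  c ∨ ¬a ∨ ¬w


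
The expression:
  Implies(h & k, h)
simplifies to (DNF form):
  True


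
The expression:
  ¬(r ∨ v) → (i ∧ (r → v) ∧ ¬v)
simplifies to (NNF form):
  i ∨ r ∨ v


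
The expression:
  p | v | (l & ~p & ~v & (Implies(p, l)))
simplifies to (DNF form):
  l | p | v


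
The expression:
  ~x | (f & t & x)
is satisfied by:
  {f: True, t: True, x: False}
  {f: True, t: False, x: False}
  {t: True, f: False, x: False}
  {f: False, t: False, x: False}
  {x: True, f: True, t: True}


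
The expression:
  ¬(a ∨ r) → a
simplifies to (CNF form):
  a ∨ r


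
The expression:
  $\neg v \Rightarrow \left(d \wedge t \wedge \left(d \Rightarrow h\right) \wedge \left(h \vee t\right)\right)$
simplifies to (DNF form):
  $v \vee \left(d \wedge h \wedge t\right)$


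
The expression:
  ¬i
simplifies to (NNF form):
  ¬i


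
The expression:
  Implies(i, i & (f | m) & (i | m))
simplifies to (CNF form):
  f | m | ~i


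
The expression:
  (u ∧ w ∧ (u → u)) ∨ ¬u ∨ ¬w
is always true.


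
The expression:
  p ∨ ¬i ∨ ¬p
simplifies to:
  True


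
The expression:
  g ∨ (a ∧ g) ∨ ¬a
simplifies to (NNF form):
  g ∨ ¬a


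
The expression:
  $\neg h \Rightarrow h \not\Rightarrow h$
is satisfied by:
  {h: True}


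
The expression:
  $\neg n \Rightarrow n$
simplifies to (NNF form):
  $n$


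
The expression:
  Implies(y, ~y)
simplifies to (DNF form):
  ~y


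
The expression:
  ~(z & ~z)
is always true.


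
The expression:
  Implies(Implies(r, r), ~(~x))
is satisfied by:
  {x: True}


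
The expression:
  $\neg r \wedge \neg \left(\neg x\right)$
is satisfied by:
  {x: True, r: False}


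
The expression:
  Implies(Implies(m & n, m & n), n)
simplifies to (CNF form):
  n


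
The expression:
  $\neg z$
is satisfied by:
  {z: False}


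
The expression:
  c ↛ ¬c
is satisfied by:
  {c: True}


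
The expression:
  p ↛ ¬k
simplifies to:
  k ∧ p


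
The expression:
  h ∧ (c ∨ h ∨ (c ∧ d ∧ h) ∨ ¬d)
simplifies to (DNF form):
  h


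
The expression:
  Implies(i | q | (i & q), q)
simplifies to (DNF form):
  q | ~i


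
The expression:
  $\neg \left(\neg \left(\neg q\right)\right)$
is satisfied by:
  {q: False}


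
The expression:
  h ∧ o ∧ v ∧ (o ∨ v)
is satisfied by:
  {h: True, o: True, v: True}


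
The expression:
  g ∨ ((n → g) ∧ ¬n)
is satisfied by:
  {g: True, n: False}
  {n: False, g: False}
  {n: True, g: True}


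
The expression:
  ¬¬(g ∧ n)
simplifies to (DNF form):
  g ∧ n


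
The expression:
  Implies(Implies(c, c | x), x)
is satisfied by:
  {x: True}


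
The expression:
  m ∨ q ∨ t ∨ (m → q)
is always true.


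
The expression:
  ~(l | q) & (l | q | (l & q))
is never true.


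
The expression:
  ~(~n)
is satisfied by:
  {n: True}


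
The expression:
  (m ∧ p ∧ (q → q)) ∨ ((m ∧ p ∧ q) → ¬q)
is always true.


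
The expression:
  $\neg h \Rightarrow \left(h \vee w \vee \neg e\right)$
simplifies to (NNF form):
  $h \vee w \vee \neg e$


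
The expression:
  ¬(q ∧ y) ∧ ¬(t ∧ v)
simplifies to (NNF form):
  (¬q ∧ ¬t) ∨ (¬q ∧ ¬v) ∨ (¬t ∧ ¬y) ∨ (¬v ∧ ¬y)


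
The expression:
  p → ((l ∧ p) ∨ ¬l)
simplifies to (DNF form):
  True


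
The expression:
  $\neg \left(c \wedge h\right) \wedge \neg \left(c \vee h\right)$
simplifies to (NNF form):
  $\neg c \wedge \neg h$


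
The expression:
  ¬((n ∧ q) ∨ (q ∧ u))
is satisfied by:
  {u: False, q: False, n: False}
  {n: True, u: False, q: False}
  {u: True, n: False, q: False}
  {n: True, u: True, q: False}
  {q: True, n: False, u: False}


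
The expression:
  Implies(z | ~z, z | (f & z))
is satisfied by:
  {z: True}


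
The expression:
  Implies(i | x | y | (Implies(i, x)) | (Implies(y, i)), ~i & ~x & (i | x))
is never true.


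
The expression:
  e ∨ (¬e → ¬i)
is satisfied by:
  {e: True, i: False}
  {i: False, e: False}
  {i: True, e: True}


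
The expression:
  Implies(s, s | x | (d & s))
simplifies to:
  True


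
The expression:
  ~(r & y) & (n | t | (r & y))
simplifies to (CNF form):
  (n | t) & (~r | ~y) & (n | t | ~r) & (n | t | ~y) & (n | ~r | ~y) & (t | ~r | ~y) & (n | t | ~r | ~y)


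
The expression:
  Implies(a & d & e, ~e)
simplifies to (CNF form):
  ~a | ~d | ~e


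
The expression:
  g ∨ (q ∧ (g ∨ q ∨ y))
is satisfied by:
  {q: True, g: True}
  {q: True, g: False}
  {g: True, q: False}


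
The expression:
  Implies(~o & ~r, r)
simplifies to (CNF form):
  o | r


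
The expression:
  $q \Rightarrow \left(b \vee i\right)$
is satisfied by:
  {i: True, b: True, q: False}
  {i: True, q: False, b: False}
  {b: True, q: False, i: False}
  {b: False, q: False, i: False}
  {i: True, b: True, q: True}
  {i: True, q: True, b: False}
  {b: True, q: True, i: False}


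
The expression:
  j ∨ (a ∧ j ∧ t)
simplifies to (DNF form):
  j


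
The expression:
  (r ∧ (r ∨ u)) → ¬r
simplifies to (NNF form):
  ¬r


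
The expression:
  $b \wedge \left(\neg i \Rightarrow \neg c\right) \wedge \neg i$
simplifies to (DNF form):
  $b \wedge \neg c \wedge \neg i$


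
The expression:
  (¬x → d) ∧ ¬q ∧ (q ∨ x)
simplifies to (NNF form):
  x ∧ ¬q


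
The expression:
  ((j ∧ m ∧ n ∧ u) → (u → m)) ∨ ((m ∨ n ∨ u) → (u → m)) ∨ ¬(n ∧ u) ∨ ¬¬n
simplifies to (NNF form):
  True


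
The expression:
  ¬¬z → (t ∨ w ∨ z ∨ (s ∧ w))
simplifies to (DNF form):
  True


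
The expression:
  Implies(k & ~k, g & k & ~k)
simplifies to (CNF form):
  True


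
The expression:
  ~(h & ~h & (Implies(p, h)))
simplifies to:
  True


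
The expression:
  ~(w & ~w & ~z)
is always true.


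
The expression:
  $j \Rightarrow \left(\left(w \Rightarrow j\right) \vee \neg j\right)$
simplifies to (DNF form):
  $\text{True}$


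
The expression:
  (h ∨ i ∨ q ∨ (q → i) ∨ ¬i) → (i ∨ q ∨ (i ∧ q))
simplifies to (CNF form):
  i ∨ q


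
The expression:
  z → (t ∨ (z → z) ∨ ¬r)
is always true.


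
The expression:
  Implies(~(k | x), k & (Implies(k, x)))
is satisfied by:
  {x: True, k: True}
  {x: True, k: False}
  {k: True, x: False}


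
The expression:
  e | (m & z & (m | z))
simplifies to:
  e | (m & z)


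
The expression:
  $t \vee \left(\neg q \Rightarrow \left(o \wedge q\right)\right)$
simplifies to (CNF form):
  $q \vee t$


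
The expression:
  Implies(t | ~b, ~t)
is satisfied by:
  {t: False}


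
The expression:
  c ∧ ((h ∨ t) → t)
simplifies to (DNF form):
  (c ∧ t) ∨ (c ∧ ¬h)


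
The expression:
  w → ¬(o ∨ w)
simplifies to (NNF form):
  ¬w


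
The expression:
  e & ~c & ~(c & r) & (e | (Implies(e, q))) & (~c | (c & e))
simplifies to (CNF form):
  e & ~c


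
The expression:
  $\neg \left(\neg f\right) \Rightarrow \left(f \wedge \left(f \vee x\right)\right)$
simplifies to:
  $\text{True}$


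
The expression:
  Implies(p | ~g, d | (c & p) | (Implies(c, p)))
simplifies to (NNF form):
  d | g | p | ~c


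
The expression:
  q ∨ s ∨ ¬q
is always true.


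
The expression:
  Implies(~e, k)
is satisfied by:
  {k: True, e: True}
  {k: True, e: False}
  {e: True, k: False}
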